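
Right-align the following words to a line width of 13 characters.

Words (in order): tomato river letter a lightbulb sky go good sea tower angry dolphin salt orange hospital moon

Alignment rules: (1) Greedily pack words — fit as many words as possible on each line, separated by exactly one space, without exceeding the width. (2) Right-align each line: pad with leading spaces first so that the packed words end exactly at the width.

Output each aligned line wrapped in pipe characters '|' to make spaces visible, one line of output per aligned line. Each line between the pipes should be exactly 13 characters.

Answer: | tomato river|
|     letter a|
|lightbulb sky|
|  go good sea|
|  tower angry|
| dolphin salt|
|       orange|
|hospital moon|

Derivation:
Line 1: ['tomato', 'river'] (min_width=12, slack=1)
Line 2: ['letter', 'a'] (min_width=8, slack=5)
Line 3: ['lightbulb', 'sky'] (min_width=13, slack=0)
Line 4: ['go', 'good', 'sea'] (min_width=11, slack=2)
Line 5: ['tower', 'angry'] (min_width=11, slack=2)
Line 6: ['dolphin', 'salt'] (min_width=12, slack=1)
Line 7: ['orange'] (min_width=6, slack=7)
Line 8: ['hospital', 'moon'] (min_width=13, slack=0)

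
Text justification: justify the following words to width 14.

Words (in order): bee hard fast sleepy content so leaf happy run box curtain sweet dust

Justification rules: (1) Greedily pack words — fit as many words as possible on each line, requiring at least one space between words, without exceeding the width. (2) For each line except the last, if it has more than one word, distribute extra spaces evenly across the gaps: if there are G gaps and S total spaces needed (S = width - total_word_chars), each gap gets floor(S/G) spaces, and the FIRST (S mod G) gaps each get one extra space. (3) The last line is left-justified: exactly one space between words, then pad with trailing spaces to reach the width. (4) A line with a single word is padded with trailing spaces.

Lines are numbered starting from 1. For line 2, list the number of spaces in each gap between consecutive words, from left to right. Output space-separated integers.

Answer: 1

Derivation:
Line 1: ['bee', 'hard', 'fast'] (min_width=13, slack=1)
Line 2: ['sleepy', 'content'] (min_width=14, slack=0)
Line 3: ['so', 'leaf', 'happy'] (min_width=13, slack=1)
Line 4: ['run', 'box'] (min_width=7, slack=7)
Line 5: ['curtain', 'sweet'] (min_width=13, slack=1)
Line 6: ['dust'] (min_width=4, slack=10)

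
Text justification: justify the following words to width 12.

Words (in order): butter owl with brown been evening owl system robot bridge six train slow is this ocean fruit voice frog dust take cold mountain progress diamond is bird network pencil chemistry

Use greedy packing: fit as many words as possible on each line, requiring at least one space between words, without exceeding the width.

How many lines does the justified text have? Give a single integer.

Answer: 17

Derivation:
Line 1: ['butter', 'owl'] (min_width=10, slack=2)
Line 2: ['with', 'brown'] (min_width=10, slack=2)
Line 3: ['been', 'evening'] (min_width=12, slack=0)
Line 4: ['owl', 'system'] (min_width=10, slack=2)
Line 5: ['robot', 'bridge'] (min_width=12, slack=0)
Line 6: ['six', 'train'] (min_width=9, slack=3)
Line 7: ['slow', 'is', 'this'] (min_width=12, slack=0)
Line 8: ['ocean', 'fruit'] (min_width=11, slack=1)
Line 9: ['voice', 'frog'] (min_width=10, slack=2)
Line 10: ['dust', 'take'] (min_width=9, slack=3)
Line 11: ['cold'] (min_width=4, slack=8)
Line 12: ['mountain'] (min_width=8, slack=4)
Line 13: ['progress'] (min_width=8, slack=4)
Line 14: ['diamond', 'is'] (min_width=10, slack=2)
Line 15: ['bird', 'network'] (min_width=12, slack=0)
Line 16: ['pencil'] (min_width=6, slack=6)
Line 17: ['chemistry'] (min_width=9, slack=3)
Total lines: 17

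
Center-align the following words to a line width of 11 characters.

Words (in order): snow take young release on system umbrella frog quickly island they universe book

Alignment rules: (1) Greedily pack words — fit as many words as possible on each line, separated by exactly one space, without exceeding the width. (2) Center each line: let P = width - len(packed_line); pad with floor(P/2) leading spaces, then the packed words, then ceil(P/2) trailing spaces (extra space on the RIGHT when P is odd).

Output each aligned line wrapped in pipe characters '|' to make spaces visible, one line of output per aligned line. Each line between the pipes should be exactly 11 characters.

Line 1: ['snow', 'take'] (min_width=9, slack=2)
Line 2: ['young'] (min_width=5, slack=6)
Line 3: ['release', 'on'] (min_width=10, slack=1)
Line 4: ['system'] (min_width=6, slack=5)
Line 5: ['umbrella'] (min_width=8, slack=3)
Line 6: ['frog'] (min_width=4, slack=7)
Line 7: ['quickly'] (min_width=7, slack=4)
Line 8: ['island', 'they'] (min_width=11, slack=0)
Line 9: ['universe'] (min_width=8, slack=3)
Line 10: ['book'] (min_width=4, slack=7)

Answer: | snow take |
|   young   |
|release on |
|  system   |
| umbrella  |
|   frog    |
|  quickly  |
|island they|
| universe  |
|   book    |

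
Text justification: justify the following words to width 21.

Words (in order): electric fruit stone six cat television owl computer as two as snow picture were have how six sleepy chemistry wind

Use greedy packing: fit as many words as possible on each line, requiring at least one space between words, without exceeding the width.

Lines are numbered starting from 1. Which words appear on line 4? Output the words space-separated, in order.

Answer: as snow picture were

Derivation:
Line 1: ['electric', 'fruit', 'stone'] (min_width=20, slack=1)
Line 2: ['six', 'cat', 'television'] (min_width=18, slack=3)
Line 3: ['owl', 'computer', 'as', 'two'] (min_width=19, slack=2)
Line 4: ['as', 'snow', 'picture', 'were'] (min_width=20, slack=1)
Line 5: ['have', 'how', 'six', 'sleepy'] (min_width=19, slack=2)
Line 6: ['chemistry', 'wind'] (min_width=14, slack=7)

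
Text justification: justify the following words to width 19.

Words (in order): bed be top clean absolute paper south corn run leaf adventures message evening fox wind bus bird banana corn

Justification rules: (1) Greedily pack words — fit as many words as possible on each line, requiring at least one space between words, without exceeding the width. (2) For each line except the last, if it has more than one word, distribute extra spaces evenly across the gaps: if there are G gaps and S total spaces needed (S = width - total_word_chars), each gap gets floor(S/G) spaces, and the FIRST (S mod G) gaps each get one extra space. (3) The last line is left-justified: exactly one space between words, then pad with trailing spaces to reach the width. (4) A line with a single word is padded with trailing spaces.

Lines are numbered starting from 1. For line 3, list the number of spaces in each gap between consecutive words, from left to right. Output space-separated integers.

Answer: 1 1 1

Derivation:
Line 1: ['bed', 'be', 'top', 'clean'] (min_width=16, slack=3)
Line 2: ['absolute', 'paper'] (min_width=14, slack=5)
Line 3: ['south', 'corn', 'run', 'leaf'] (min_width=19, slack=0)
Line 4: ['adventures', 'message'] (min_width=18, slack=1)
Line 5: ['evening', 'fox', 'wind'] (min_width=16, slack=3)
Line 6: ['bus', 'bird', 'banana'] (min_width=15, slack=4)
Line 7: ['corn'] (min_width=4, slack=15)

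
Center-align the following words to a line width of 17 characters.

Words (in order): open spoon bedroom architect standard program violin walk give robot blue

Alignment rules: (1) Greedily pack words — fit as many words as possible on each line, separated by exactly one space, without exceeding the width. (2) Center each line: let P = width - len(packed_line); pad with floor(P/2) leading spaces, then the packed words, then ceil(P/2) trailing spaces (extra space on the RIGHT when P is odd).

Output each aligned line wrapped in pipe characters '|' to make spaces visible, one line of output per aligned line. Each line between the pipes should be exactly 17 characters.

Line 1: ['open', 'spoon'] (min_width=10, slack=7)
Line 2: ['bedroom', 'architect'] (min_width=17, slack=0)
Line 3: ['standard', 'program'] (min_width=16, slack=1)
Line 4: ['violin', 'walk', 'give'] (min_width=16, slack=1)
Line 5: ['robot', 'blue'] (min_width=10, slack=7)

Answer: |   open spoon    |
|bedroom architect|
|standard program |
|violin walk give |
|   robot blue    |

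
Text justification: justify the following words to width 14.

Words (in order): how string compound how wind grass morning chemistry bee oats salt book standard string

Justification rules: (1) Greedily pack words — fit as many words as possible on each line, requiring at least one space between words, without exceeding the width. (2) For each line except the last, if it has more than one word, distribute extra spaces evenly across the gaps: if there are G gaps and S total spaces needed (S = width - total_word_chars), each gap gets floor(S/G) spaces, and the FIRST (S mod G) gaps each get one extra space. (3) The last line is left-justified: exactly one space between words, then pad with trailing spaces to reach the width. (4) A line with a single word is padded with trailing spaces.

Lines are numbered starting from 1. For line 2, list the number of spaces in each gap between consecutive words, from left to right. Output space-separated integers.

Line 1: ['how', 'string'] (min_width=10, slack=4)
Line 2: ['compound', 'how'] (min_width=12, slack=2)
Line 3: ['wind', 'grass'] (min_width=10, slack=4)
Line 4: ['morning'] (min_width=7, slack=7)
Line 5: ['chemistry', 'bee'] (min_width=13, slack=1)
Line 6: ['oats', 'salt', 'book'] (min_width=14, slack=0)
Line 7: ['standard'] (min_width=8, slack=6)
Line 8: ['string'] (min_width=6, slack=8)

Answer: 3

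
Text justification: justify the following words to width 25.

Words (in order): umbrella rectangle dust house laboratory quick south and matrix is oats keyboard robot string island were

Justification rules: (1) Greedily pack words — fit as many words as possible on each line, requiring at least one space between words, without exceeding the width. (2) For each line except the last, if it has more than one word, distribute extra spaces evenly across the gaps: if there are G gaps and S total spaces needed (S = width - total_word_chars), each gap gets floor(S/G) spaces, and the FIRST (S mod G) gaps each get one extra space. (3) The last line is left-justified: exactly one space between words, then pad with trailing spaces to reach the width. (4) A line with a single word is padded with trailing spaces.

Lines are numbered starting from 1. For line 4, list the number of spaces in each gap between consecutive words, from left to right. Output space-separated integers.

Line 1: ['umbrella', 'rectangle', 'dust'] (min_width=23, slack=2)
Line 2: ['house', 'laboratory', 'quick'] (min_width=22, slack=3)
Line 3: ['south', 'and', 'matrix', 'is', 'oats'] (min_width=24, slack=1)
Line 4: ['keyboard', 'robot', 'string'] (min_width=21, slack=4)
Line 5: ['island', 'were'] (min_width=11, slack=14)

Answer: 3 3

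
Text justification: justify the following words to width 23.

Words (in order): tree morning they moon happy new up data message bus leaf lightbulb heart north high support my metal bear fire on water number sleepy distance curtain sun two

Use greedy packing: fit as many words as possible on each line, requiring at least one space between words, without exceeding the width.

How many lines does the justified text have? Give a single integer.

Answer: 8

Derivation:
Line 1: ['tree', 'morning', 'they', 'moon'] (min_width=22, slack=1)
Line 2: ['happy', 'new', 'up', 'data'] (min_width=17, slack=6)
Line 3: ['message', 'bus', 'leaf'] (min_width=16, slack=7)
Line 4: ['lightbulb', 'heart', 'north'] (min_width=21, slack=2)
Line 5: ['high', 'support', 'my', 'metal'] (min_width=21, slack=2)
Line 6: ['bear', 'fire', 'on', 'water'] (min_width=18, slack=5)
Line 7: ['number', 'sleepy', 'distance'] (min_width=22, slack=1)
Line 8: ['curtain', 'sun', 'two'] (min_width=15, slack=8)
Total lines: 8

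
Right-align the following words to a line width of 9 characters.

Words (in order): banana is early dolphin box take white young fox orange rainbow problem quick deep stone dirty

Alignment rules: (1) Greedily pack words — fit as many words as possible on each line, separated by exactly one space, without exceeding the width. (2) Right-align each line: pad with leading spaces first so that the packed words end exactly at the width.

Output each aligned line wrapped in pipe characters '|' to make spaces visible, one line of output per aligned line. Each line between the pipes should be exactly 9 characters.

Line 1: ['banana', 'is'] (min_width=9, slack=0)
Line 2: ['early'] (min_width=5, slack=4)
Line 3: ['dolphin'] (min_width=7, slack=2)
Line 4: ['box', 'take'] (min_width=8, slack=1)
Line 5: ['white'] (min_width=5, slack=4)
Line 6: ['young', 'fox'] (min_width=9, slack=0)
Line 7: ['orange'] (min_width=6, slack=3)
Line 8: ['rainbow'] (min_width=7, slack=2)
Line 9: ['problem'] (min_width=7, slack=2)
Line 10: ['quick'] (min_width=5, slack=4)
Line 11: ['deep'] (min_width=4, slack=5)
Line 12: ['stone'] (min_width=5, slack=4)
Line 13: ['dirty'] (min_width=5, slack=4)

Answer: |banana is|
|    early|
|  dolphin|
| box take|
|    white|
|young fox|
|   orange|
|  rainbow|
|  problem|
|    quick|
|     deep|
|    stone|
|    dirty|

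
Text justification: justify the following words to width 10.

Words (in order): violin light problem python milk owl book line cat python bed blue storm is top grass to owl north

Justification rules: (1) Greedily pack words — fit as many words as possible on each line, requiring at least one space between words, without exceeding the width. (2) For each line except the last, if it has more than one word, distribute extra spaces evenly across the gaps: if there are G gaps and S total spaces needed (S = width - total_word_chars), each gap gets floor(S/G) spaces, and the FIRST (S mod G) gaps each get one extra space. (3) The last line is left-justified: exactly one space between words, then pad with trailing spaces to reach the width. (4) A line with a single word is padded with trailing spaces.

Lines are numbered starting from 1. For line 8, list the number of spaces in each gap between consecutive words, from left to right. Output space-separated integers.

Line 1: ['violin'] (min_width=6, slack=4)
Line 2: ['light'] (min_width=5, slack=5)
Line 3: ['problem'] (min_width=7, slack=3)
Line 4: ['python'] (min_width=6, slack=4)
Line 5: ['milk', 'owl'] (min_width=8, slack=2)
Line 6: ['book', 'line'] (min_width=9, slack=1)
Line 7: ['cat', 'python'] (min_width=10, slack=0)
Line 8: ['bed', 'blue'] (min_width=8, slack=2)
Line 9: ['storm', 'is'] (min_width=8, slack=2)
Line 10: ['top', 'grass'] (min_width=9, slack=1)
Line 11: ['to', 'owl'] (min_width=6, slack=4)
Line 12: ['north'] (min_width=5, slack=5)

Answer: 3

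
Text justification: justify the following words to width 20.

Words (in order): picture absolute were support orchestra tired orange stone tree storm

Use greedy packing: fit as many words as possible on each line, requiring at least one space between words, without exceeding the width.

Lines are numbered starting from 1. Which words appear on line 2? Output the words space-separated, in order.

Line 1: ['picture', 'absolute'] (min_width=16, slack=4)
Line 2: ['were', 'support'] (min_width=12, slack=8)
Line 3: ['orchestra', 'tired'] (min_width=15, slack=5)
Line 4: ['orange', 'stone', 'tree'] (min_width=17, slack=3)
Line 5: ['storm'] (min_width=5, slack=15)

Answer: were support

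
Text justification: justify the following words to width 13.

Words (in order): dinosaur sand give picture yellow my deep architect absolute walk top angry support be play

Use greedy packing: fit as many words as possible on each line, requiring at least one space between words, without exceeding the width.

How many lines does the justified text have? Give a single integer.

Answer: 9

Derivation:
Line 1: ['dinosaur', 'sand'] (min_width=13, slack=0)
Line 2: ['give', 'picture'] (min_width=12, slack=1)
Line 3: ['yellow', 'my'] (min_width=9, slack=4)
Line 4: ['deep'] (min_width=4, slack=9)
Line 5: ['architect'] (min_width=9, slack=4)
Line 6: ['absolute', 'walk'] (min_width=13, slack=0)
Line 7: ['top', 'angry'] (min_width=9, slack=4)
Line 8: ['support', 'be'] (min_width=10, slack=3)
Line 9: ['play'] (min_width=4, slack=9)
Total lines: 9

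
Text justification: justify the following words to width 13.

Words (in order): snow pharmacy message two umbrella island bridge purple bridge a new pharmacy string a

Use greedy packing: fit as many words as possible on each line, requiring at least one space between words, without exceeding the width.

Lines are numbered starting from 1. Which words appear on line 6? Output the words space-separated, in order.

Line 1: ['snow', 'pharmacy'] (min_width=13, slack=0)
Line 2: ['message', 'two'] (min_width=11, slack=2)
Line 3: ['umbrella'] (min_width=8, slack=5)
Line 4: ['island', 'bridge'] (min_width=13, slack=0)
Line 5: ['purple', 'bridge'] (min_width=13, slack=0)
Line 6: ['a', 'new'] (min_width=5, slack=8)
Line 7: ['pharmacy'] (min_width=8, slack=5)
Line 8: ['string', 'a'] (min_width=8, slack=5)

Answer: a new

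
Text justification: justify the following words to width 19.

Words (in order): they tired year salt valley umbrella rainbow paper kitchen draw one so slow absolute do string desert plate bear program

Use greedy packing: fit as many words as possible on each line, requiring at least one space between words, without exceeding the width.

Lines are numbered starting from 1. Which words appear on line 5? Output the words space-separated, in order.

Answer: one so slow

Derivation:
Line 1: ['they', 'tired', 'year'] (min_width=15, slack=4)
Line 2: ['salt', 'valley'] (min_width=11, slack=8)
Line 3: ['umbrella', 'rainbow'] (min_width=16, slack=3)
Line 4: ['paper', 'kitchen', 'draw'] (min_width=18, slack=1)
Line 5: ['one', 'so', 'slow'] (min_width=11, slack=8)
Line 6: ['absolute', 'do', 'string'] (min_width=18, slack=1)
Line 7: ['desert', 'plate', 'bear'] (min_width=17, slack=2)
Line 8: ['program'] (min_width=7, slack=12)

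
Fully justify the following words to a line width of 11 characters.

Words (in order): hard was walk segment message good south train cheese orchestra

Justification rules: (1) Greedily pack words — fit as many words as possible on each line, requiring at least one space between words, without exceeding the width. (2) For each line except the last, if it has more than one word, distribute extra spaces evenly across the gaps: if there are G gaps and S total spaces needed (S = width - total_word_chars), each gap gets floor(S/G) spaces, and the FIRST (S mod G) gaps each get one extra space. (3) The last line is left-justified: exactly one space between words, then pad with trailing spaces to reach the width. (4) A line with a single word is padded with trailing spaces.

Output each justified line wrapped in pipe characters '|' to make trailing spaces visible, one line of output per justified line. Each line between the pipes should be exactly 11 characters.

Line 1: ['hard', 'was'] (min_width=8, slack=3)
Line 2: ['walk'] (min_width=4, slack=7)
Line 3: ['segment'] (min_width=7, slack=4)
Line 4: ['message'] (min_width=7, slack=4)
Line 5: ['good', 'south'] (min_width=10, slack=1)
Line 6: ['train'] (min_width=5, slack=6)
Line 7: ['cheese'] (min_width=6, slack=5)
Line 8: ['orchestra'] (min_width=9, slack=2)

Answer: |hard    was|
|walk       |
|segment    |
|message    |
|good  south|
|train      |
|cheese     |
|orchestra  |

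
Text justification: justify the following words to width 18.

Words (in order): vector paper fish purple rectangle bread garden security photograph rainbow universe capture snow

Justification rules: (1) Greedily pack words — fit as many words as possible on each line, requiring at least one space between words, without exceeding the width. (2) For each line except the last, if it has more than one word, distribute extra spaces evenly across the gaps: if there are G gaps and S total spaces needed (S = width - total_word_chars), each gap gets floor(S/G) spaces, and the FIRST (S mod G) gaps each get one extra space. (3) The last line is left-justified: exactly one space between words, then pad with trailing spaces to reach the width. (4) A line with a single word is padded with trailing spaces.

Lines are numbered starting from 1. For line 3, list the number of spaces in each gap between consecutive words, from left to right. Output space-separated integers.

Line 1: ['vector', 'paper', 'fish'] (min_width=17, slack=1)
Line 2: ['purple', 'rectangle'] (min_width=16, slack=2)
Line 3: ['bread', 'garden'] (min_width=12, slack=6)
Line 4: ['security'] (min_width=8, slack=10)
Line 5: ['photograph', 'rainbow'] (min_width=18, slack=0)
Line 6: ['universe', 'capture'] (min_width=16, slack=2)
Line 7: ['snow'] (min_width=4, slack=14)

Answer: 7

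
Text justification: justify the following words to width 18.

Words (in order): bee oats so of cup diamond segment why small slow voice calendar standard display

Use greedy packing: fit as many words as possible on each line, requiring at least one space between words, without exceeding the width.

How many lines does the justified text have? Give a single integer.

Answer: 5

Derivation:
Line 1: ['bee', 'oats', 'so', 'of', 'cup'] (min_width=18, slack=0)
Line 2: ['diamond', 'segment'] (min_width=15, slack=3)
Line 3: ['why', 'small', 'slow'] (min_width=14, slack=4)
Line 4: ['voice', 'calendar'] (min_width=14, slack=4)
Line 5: ['standard', 'display'] (min_width=16, slack=2)
Total lines: 5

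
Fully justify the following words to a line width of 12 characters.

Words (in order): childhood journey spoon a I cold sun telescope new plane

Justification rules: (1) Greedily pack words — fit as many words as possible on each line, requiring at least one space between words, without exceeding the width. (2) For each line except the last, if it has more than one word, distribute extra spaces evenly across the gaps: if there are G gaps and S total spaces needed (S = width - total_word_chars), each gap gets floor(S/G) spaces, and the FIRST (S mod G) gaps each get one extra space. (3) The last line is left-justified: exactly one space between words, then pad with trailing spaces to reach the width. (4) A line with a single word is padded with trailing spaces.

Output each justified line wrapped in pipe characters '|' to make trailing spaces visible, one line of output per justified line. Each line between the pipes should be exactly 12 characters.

Line 1: ['childhood'] (min_width=9, slack=3)
Line 2: ['journey'] (min_width=7, slack=5)
Line 3: ['spoon', 'a', 'I'] (min_width=9, slack=3)
Line 4: ['cold', 'sun'] (min_width=8, slack=4)
Line 5: ['telescope'] (min_width=9, slack=3)
Line 6: ['new', 'plane'] (min_width=9, slack=3)

Answer: |childhood   |
|journey     |
|spoon   a  I|
|cold     sun|
|telescope   |
|new plane   |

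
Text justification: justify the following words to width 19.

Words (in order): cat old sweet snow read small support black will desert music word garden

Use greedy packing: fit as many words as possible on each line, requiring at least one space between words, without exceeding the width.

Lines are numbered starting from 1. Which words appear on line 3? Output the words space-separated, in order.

Answer: black will desert

Derivation:
Line 1: ['cat', 'old', 'sweet', 'snow'] (min_width=18, slack=1)
Line 2: ['read', 'small', 'support'] (min_width=18, slack=1)
Line 3: ['black', 'will', 'desert'] (min_width=17, slack=2)
Line 4: ['music', 'word', 'garden'] (min_width=17, slack=2)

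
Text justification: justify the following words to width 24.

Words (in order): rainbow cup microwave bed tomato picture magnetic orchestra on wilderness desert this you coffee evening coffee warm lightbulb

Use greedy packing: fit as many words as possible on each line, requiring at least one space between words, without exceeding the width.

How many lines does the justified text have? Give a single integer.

Answer: 6

Derivation:
Line 1: ['rainbow', 'cup', 'microwave'] (min_width=21, slack=3)
Line 2: ['bed', 'tomato', 'picture'] (min_width=18, slack=6)
Line 3: ['magnetic', 'orchestra', 'on'] (min_width=21, slack=3)
Line 4: ['wilderness', 'desert', 'this'] (min_width=22, slack=2)
Line 5: ['you', 'coffee', 'evening'] (min_width=18, slack=6)
Line 6: ['coffee', 'warm', 'lightbulb'] (min_width=21, slack=3)
Total lines: 6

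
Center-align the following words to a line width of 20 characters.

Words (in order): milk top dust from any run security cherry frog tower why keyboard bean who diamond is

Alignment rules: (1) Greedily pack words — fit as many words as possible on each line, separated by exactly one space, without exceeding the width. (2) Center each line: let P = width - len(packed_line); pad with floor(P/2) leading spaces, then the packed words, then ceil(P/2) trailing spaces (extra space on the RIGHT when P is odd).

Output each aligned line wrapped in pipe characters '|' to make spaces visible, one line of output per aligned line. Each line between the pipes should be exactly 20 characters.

Line 1: ['milk', 'top', 'dust', 'from'] (min_width=18, slack=2)
Line 2: ['any', 'run', 'security'] (min_width=16, slack=4)
Line 3: ['cherry', 'frog', 'tower'] (min_width=17, slack=3)
Line 4: ['why', 'keyboard', 'bean'] (min_width=17, slack=3)
Line 5: ['who', 'diamond', 'is'] (min_width=14, slack=6)

Answer: | milk top dust from |
|  any run security  |
| cherry frog tower  |
| why keyboard bean  |
|   who diamond is   |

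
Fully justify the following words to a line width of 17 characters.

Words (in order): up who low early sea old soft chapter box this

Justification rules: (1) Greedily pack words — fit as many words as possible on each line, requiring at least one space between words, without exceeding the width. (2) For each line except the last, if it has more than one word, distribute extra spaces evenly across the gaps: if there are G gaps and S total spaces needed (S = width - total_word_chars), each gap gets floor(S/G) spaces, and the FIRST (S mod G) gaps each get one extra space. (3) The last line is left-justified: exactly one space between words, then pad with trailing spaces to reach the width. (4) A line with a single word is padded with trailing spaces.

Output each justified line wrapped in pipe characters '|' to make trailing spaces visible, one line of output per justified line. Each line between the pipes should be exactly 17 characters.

Line 1: ['up', 'who', 'low', 'early'] (min_width=16, slack=1)
Line 2: ['sea', 'old', 'soft'] (min_width=12, slack=5)
Line 3: ['chapter', 'box', 'this'] (min_width=16, slack=1)

Answer: |up  who low early|
|sea    old   soft|
|chapter box this |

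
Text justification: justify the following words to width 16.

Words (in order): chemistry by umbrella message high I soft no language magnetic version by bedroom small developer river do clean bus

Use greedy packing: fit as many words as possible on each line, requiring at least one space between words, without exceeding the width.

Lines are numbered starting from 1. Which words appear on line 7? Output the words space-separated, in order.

Line 1: ['chemistry', 'by'] (min_width=12, slack=4)
Line 2: ['umbrella', 'message'] (min_width=16, slack=0)
Line 3: ['high', 'I', 'soft', 'no'] (min_width=14, slack=2)
Line 4: ['language'] (min_width=8, slack=8)
Line 5: ['magnetic', 'version'] (min_width=16, slack=0)
Line 6: ['by', 'bedroom', 'small'] (min_width=16, slack=0)
Line 7: ['developer', 'river'] (min_width=15, slack=1)
Line 8: ['do', 'clean', 'bus'] (min_width=12, slack=4)

Answer: developer river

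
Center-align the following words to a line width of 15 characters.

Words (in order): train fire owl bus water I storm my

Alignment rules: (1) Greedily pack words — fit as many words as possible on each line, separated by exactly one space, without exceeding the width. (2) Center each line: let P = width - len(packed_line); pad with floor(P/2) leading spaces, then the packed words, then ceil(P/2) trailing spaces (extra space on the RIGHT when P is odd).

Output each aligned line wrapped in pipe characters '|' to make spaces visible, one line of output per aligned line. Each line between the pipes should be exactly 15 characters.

Line 1: ['train', 'fire', 'owl'] (min_width=14, slack=1)
Line 2: ['bus', 'water', 'I'] (min_width=11, slack=4)
Line 3: ['storm', 'my'] (min_width=8, slack=7)

Answer: |train fire owl |
|  bus water I  |
|   storm my    |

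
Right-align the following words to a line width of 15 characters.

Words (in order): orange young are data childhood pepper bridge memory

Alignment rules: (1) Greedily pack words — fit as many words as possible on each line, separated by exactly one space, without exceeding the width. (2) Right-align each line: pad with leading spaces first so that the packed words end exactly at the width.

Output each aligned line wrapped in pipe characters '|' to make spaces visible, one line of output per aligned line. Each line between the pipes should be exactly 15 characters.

Line 1: ['orange', 'young'] (min_width=12, slack=3)
Line 2: ['are', 'data'] (min_width=8, slack=7)
Line 3: ['childhood'] (min_width=9, slack=6)
Line 4: ['pepper', 'bridge'] (min_width=13, slack=2)
Line 5: ['memory'] (min_width=6, slack=9)

Answer: |   orange young|
|       are data|
|      childhood|
|  pepper bridge|
|         memory|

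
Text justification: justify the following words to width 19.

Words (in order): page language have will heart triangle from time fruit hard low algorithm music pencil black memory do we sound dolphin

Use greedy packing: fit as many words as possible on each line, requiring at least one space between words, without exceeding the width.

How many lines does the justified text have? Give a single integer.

Answer: 7

Derivation:
Line 1: ['page', 'language', 'have'] (min_width=18, slack=1)
Line 2: ['will', 'heart', 'triangle'] (min_width=19, slack=0)
Line 3: ['from', 'time', 'fruit'] (min_width=15, slack=4)
Line 4: ['hard', 'low', 'algorithm'] (min_width=18, slack=1)
Line 5: ['music', 'pencil', 'black'] (min_width=18, slack=1)
Line 6: ['memory', 'do', 'we', 'sound'] (min_width=18, slack=1)
Line 7: ['dolphin'] (min_width=7, slack=12)
Total lines: 7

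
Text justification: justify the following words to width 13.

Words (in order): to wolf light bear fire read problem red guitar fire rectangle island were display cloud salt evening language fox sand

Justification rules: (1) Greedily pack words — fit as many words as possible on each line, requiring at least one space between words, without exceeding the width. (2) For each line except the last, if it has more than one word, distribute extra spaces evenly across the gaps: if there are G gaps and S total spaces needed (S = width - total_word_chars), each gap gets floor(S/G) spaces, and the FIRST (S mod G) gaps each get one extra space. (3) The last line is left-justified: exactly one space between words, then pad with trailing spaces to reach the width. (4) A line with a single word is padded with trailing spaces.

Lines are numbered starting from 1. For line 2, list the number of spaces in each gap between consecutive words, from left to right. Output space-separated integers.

Answer: 5

Derivation:
Line 1: ['to', 'wolf', 'light'] (min_width=13, slack=0)
Line 2: ['bear', 'fire'] (min_width=9, slack=4)
Line 3: ['read', 'problem'] (min_width=12, slack=1)
Line 4: ['red', 'guitar'] (min_width=10, slack=3)
Line 5: ['fire'] (min_width=4, slack=9)
Line 6: ['rectangle'] (min_width=9, slack=4)
Line 7: ['island', 'were'] (min_width=11, slack=2)
Line 8: ['display', 'cloud'] (min_width=13, slack=0)
Line 9: ['salt', 'evening'] (min_width=12, slack=1)
Line 10: ['language', 'fox'] (min_width=12, slack=1)
Line 11: ['sand'] (min_width=4, slack=9)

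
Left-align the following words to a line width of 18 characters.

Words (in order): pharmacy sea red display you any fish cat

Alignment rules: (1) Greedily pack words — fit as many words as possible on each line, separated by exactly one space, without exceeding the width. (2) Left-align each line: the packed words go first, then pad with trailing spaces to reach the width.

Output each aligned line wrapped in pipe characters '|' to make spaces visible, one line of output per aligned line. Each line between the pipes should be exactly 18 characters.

Answer: |pharmacy sea red  |
|display you any   |
|fish cat          |

Derivation:
Line 1: ['pharmacy', 'sea', 'red'] (min_width=16, slack=2)
Line 2: ['display', 'you', 'any'] (min_width=15, slack=3)
Line 3: ['fish', 'cat'] (min_width=8, slack=10)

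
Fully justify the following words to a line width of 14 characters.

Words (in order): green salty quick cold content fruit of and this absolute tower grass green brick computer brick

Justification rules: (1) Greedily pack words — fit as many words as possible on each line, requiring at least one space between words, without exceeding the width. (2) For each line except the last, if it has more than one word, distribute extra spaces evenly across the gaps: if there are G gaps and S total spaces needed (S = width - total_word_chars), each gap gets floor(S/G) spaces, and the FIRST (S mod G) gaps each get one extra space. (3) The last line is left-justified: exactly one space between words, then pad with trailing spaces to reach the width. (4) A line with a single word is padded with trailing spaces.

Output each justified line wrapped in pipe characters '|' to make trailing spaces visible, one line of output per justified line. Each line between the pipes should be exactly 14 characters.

Answer: |green    salty|
|quick     cold|
|content  fruit|
|of   and  this|
|absolute tower|
|grass    green|
|brick computer|
|brick         |

Derivation:
Line 1: ['green', 'salty'] (min_width=11, slack=3)
Line 2: ['quick', 'cold'] (min_width=10, slack=4)
Line 3: ['content', 'fruit'] (min_width=13, slack=1)
Line 4: ['of', 'and', 'this'] (min_width=11, slack=3)
Line 5: ['absolute', 'tower'] (min_width=14, slack=0)
Line 6: ['grass', 'green'] (min_width=11, slack=3)
Line 7: ['brick', 'computer'] (min_width=14, slack=0)
Line 8: ['brick'] (min_width=5, slack=9)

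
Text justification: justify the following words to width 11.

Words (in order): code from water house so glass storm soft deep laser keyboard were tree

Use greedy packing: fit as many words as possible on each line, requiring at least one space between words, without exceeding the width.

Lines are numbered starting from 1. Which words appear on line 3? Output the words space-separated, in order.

Line 1: ['code', 'from'] (min_width=9, slack=2)
Line 2: ['water', 'house'] (min_width=11, slack=0)
Line 3: ['so', 'glass'] (min_width=8, slack=3)
Line 4: ['storm', 'soft'] (min_width=10, slack=1)
Line 5: ['deep', 'laser'] (min_width=10, slack=1)
Line 6: ['keyboard'] (min_width=8, slack=3)
Line 7: ['were', 'tree'] (min_width=9, slack=2)

Answer: so glass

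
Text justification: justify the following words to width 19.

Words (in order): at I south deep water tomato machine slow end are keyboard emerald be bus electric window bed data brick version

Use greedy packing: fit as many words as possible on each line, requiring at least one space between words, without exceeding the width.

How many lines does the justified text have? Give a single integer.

Answer: 7

Derivation:
Line 1: ['at', 'I', 'south', 'deep'] (min_width=15, slack=4)
Line 2: ['water', 'tomato'] (min_width=12, slack=7)
Line 3: ['machine', 'slow', 'end'] (min_width=16, slack=3)
Line 4: ['are', 'keyboard'] (min_width=12, slack=7)
Line 5: ['emerald', 'be', 'bus'] (min_width=14, slack=5)
Line 6: ['electric', 'window', 'bed'] (min_width=19, slack=0)
Line 7: ['data', 'brick', 'version'] (min_width=18, slack=1)
Total lines: 7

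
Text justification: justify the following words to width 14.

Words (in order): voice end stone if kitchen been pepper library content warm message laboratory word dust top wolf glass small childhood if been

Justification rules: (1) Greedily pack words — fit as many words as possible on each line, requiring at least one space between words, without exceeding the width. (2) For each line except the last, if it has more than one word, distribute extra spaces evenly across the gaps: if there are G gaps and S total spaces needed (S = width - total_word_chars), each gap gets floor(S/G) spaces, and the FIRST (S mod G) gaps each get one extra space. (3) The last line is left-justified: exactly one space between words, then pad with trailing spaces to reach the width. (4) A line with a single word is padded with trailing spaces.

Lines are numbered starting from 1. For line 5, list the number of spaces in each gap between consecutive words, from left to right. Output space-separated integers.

Answer: 3

Derivation:
Line 1: ['voice', 'end'] (min_width=9, slack=5)
Line 2: ['stone', 'if'] (min_width=8, slack=6)
Line 3: ['kitchen', 'been'] (min_width=12, slack=2)
Line 4: ['pepper', 'library'] (min_width=14, slack=0)
Line 5: ['content', 'warm'] (min_width=12, slack=2)
Line 6: ['message'] (min_width=7, slack=7)
Line 7: ['laboratory'] (min_width=10, slack=4)
Line 8: ['word', 'dust', 'top'] (min_width=13, slack=1)
Line 9: ['wolf', 'glass'] (min_width=10, slack=4)
Line 10: ['small'] (min_width=5, slack=9)
Line 11: ['childhood', 'if'] (min_width=12, slack=2)
Line 12: ['been'] (min_width=4, slack=10)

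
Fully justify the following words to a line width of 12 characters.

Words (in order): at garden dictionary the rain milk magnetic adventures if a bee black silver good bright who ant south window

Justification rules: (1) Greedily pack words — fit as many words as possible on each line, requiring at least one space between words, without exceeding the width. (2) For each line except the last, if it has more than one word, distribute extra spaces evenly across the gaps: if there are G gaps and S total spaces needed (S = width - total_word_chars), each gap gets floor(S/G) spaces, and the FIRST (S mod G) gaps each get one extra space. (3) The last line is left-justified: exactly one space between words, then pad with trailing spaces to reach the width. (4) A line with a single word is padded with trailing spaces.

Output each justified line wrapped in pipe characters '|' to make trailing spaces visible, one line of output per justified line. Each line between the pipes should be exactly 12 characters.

Answer: |at    garden|
|dictionary  |
|the     rain|
|milk        |
|magnetic    |
|adventures  |
|if   a   bee|
|black silver|
|good  bright|
|who      ant|
|south window|

Derivation:
Line 1: ['at', 'garden'] (min_width=9, slack=3)
Line 2: ['dictionary'] (min_width=10, slack=2)
Line 3: ['the', 'rain'] (min_width=8, slack=4)
Line 4: ['milk'] (min_width=4, slack=8)
Line 5: ['magnetic'] (min_width=8, slack=4)
Line 6: ['adventures'] (min_width=10, slack=2)
Line 7: ['if', 'a', 'bee'] (min_width=8, slack=4)
Line 8: ['black', 'silver'] (min_width=12, slack=0)
Line 9: ['good', 'bright'] (min_width=11, slack=1)
Line 10: ['who', 'ant'] (min_width=7, slack=5)
Line 11: ['south', 'window'] (min_width=12, slack=0)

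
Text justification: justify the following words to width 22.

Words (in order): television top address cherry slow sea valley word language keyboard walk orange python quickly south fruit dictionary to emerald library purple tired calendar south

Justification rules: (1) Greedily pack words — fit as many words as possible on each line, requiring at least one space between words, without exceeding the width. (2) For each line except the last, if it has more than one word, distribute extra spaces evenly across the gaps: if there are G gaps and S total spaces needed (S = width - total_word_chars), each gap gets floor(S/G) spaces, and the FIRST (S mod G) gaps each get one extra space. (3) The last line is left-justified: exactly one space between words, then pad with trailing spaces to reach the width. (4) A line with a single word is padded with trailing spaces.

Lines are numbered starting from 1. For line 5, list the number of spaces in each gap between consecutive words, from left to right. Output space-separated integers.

Answer: 3 2

Derivation:
Line 1: ['television', 'top', 'address'] (min_width=22, slack=0)
Line 2: ['cherry', 'slow', 'sea', 'valley'] (min_width=22, slack=0)
Line 3: ['word', 'language', 'keyboard'] (min_width=22, slack=0)
Line 4: ['walk', 'orange', 'python'] (min_width=18, slack=4)
Line 5: ['quickly', 'south', 'fruit'] (min_width=19, slack=3)
Line 6: ['dictionary', 'to', 'emerald'] (min_width=21, slack=1)
Line 7: ['library', 'purple', 'tired'] (min_width=20, slack=2)
Line 8: ['calendar', 'south'] (min_width=14, slack=8)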